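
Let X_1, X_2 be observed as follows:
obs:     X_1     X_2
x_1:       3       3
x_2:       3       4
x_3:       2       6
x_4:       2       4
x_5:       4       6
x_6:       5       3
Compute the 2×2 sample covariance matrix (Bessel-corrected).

Step 1 — column means:
  mean(X_1) = (3 + 3 + 2 + 2 + 4 + 5) / 6 = 19/6 = 3.1667
  mean(X_2) = (3 + 4 + 6 + 4 + 6 + 3) / 6 = 26/6 = 4.3333

Step 2 — sample covariance S[i,j] = (1/(n-1)) · Σ_k (x_{k,i} - mean_i) · (x_{k,j} - mean_j), with n-1 = 5.
  S[X_1,X_1] = ((-0.1667)·(-0.1667) + (-0.1667)·(-0.1667) + (-1.1667)·(-1.1667) + (-1.1667)·(-1.1667) + (0.8333)·(0.8333) + (1.8333)·(1.8333)) / 5 = 6.8333/5 = 1.3667
  S[X_1,X_2] = ((-0.1667)·(-1.3333) + (-0.1667)·(-0.3333) + (-1.1667)·(1.6667) + (-1.1667)·(-0.3333) + (0.8333)·(1.6667) + (1.8333)·(-1.3333)) / 5 = -2.3333/5 = -0.4667
  S[X_2,X_2] = ((-1.3333)·(-1.3333) + (-0.3333)·(-0.3333) + (1.6667)·(1.6667) + (-0.3333)·(-0.3333) + (1.6667)·(1.6667) + (-1.3333)·(-1.3333)) / 5 = 9.3333/5 = 1.8667

S is symmetric (S[j,i] = S[i,j]). Assembling:

S = [[1.3667, -0.4667],
 [-0.4667, 1.8667]]


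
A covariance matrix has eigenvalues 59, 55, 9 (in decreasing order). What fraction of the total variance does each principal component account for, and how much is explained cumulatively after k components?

Step 1 — total variance = trace(Sigma) = Σ λ_i = 59 + 55 + 9 = 123.

Step 2 — fraction explained by component i = λ_i / Σ λ:
  PC1: 59/123 = 0.4797
  PC2: 55/123 = 0.4472
  PC3: 9/123 = 0.0732

Step 3 — cumulative fraction after k components = (λ_1 + ... + λ_k) / Σ λ:
  k = 1: 59/123 = 0.4797
  k = 2: (59 + 55)/123 = 114/123 = 0.9268
  k = 3: (59 + 55 + 9)/123 = 123/123 = 1

Summary (fraction, with percent):

explained: PC1 0.4797 (47.97%), PC2 0.4472 (44.72%), PC3 0.0732 (7.32%);  cumulative: 0.4797, 0.9268, 1


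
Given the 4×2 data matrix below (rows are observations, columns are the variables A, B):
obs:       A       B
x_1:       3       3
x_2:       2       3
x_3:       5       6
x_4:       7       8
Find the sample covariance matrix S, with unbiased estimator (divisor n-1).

Step 1 — column means:
  mean(A) = (3 + 2 + 5 + 7) / 4 = 17/4 = 4.25
  mean(B) = (3 + 3 + 6 + 8) / 4 = 20/4 = 5

Step 2 — sample covariance S[i,j] = (1/(n-1)) · Σ_k (x_{k,i} - mean_i) · (x_{k,j} - mean_j), with n-1 = 3.
  S[A,A] = ((-1.25)·(-1.25) + (-2.25)·(-2.25) + (0.75)·(0.75) + (2.75)·(2.75)) / 3 = 14.75/3 = 4.9167
  S[A,B] = ((-1.25)·(-2) + (-2.25)·(-2) + (0.75)·(1) + (2.75)·(3)) / 3 = 16/3 = 5.3333
  S[B,B] = ((-2)·(-2) + (-2)·(-2) + (1)·(1) + (3)·(3)) / 3 = 18/3 = 6

S is symmetric (S[j,i] = S[i,j]). Assembling:

S = [[4.9167, 5.3333],
 [5.3333, 6]]


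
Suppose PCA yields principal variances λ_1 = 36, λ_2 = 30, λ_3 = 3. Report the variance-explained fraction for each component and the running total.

Step 1 — total variance = trace(Sigma) = Σ λ_i = 36 + 30 + 3 = 69.

Step 2 — fraction explained by component i = λ_i / Σ λ:
  PC1: 36/69 = 0.5217
  PC2: 30/69 = 0.4348
  PC3: 3/69 = 0.0435

Step 3 — cumulative fraction after k components = (λ_1 + ... + λ_k) / Σ λ:
  k = 1: 36/69 = 0.5217
  k = 2: (36 + 30)/69 = 66/69 = 0.9565
  k = 3: (36 + 30 + 3)/69 = 69/69 = 1

Summary (fraction, with percent):

explained: PC1 0.5217 (52.17%), PC2 0.4348 (43.48%), PC3 0.0435 (4.35%);  cumulative: 0.5217, 0.9565, 1


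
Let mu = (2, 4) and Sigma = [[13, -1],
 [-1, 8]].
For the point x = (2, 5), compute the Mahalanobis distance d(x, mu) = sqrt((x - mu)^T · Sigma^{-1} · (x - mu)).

Step 1 — centre the observation: (x - mu) = (0, 1).

Step 2 — invert Sigma. det(Sigma) = 13·8 - (-1)² = 103.
  Sigma^{-1} = (1/det) · [[d, -b], [-b, a]] = [[0.0777, 0.0097],
 [0.0097, 0.1262]].

Step 3 — form the quadratic (x - mu)^T · Sigma^{-1} · (x - mu):
  Sigma^{-1} · (x - mu) = (0.0097, 0.1262).
  (x - mu)^T · [Sigma^{-1} · (x - mu)] = (0)·(0.0097) + (1)·(0.1262) = 0.1262.

Step 4 — take square root: d = √(0.1262) ≈ 0.3553.

d(x, mu) = √(0.1262) ≈ 0.3553


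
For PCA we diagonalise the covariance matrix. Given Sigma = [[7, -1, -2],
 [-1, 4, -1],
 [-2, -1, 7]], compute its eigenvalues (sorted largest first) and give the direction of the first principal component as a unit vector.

Step 1 — characteristic polynomial p(λ) = det(λI - Sigma) = λ³ - tr·λ² + c_1·λ - det, where tr = trace, c_1 = sum of the principal 2×2 minors, det = det(Sigma):
  tr = 7 + 4 + 7 = 18,
  c_1 = (7·4 - (-1)²) + (7·7 - (-2)²) + (4·7 - (-1)²) = 27 + 45 + 27 = 99,
  det = 7·(4·7 - (-1)²) - (-1)·((-1)·7 - (-1)·(-2)) + (-2)·((-1)·(-1) - 4·(-2)) = 7·(27) - (-1)·(-9) + (-2)·(9) = 162.
  So p(λ) = λ³ - 18λ² + 99λ - 162.
Step 2 — look for an integer root (rational root theorem: any rational root is an integer divisor of 162). Testing λ = 3:
  p(3) = 27 - 162 + 297 - 162 = 0  ✓
  Dividing out (λ - 3): p(λ) = (λ - 3)(λ² - 15λ + 54).
Step 3 — remaining eigenvalues from the quadratic λ² - 15λ + 54 = 0:
  Δ = 15² - 4·54 = 225 - 216 = 9,  λ = (15 ± √9)/2 = (15 ± 3)/2 = 9 or 6.
  Sorted: λ_1 = 9,  λ_2 = 6,  λ_3 = 3  (check: sum = 18 = tr ✓).

Step 4 — unit eigenvector for λ_1 = 9: v spans the null space of (Sigma - λ_1 I), whose rows are
  r_1 = (-2, -1, -2),  r_2 = (-1, -5, -1),  r_3 = (-2, -1, -2).
  v is orthogonal to every row, so take v ∝ r_1 × r_2 = ((-1)·(-1) - (-2)·(-5), (-2)·(-1) - (-2)·(-1), (-2)·(-5) - (-1)·(-1)) = (-9, 0, 9).
  Rescale (divide by 9; multiply by -1 so the first nonzero entry is positive): u = (1, 0, -1).
  ||u|| = √((1)² + (0)² + (-1)²) = √(2) ≈ 1.4142,  v_1 = u/||u|| ≈ (0.7071, 0, -0.7071) (||v_1|| = 1).

λ_1 = 9,  λ_2 = 6,  λ_3 = 3;  v_1 ≈ (0.7071, 0, -0.7071)


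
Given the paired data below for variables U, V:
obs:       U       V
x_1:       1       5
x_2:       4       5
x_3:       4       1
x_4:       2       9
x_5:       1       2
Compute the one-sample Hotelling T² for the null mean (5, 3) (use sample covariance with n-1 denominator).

Step 1 — sample mean vector:
  mean(U) = (1 + 4 + 4 + 2 + 1) / 5 = 12/5 = 2.4
  mean(V) = (5 + 5 + 1 + 9 + 2) / 5 = 22/5 = 4.4
  x̄ = (2.4, 4.4),  deviation x̄ - mu_0 = (2.4, 4.4) - (5, 3) = (-2.6, 1.4).

Step 2 — sample covariance matrix, S[i,j] = (1/(n-1)) · Σ_k (x_{k,i} - mean_i) · (x_{k,j} - mean_j), divisor n-1 = 4:
  S[U,U] = ((-1.4)·(-1.4) + (1.6)·(1.6) + (1.6)·(1.6) + (-0.4)·(-0.4) + (-1.4)·(-1.4)) / 4 = 9.2/4 = 2.3
  S[U,V] = ((-1.4)·(0.6) + (1.6)·(0.6) + (1.6)·(-3.4) + (-0.4)·(4.6) + (-1.4)·(-2.4)) / 4 = -3.8/4 = -0.95
  S[V,V] = ((0.6)·(0.6) + (0.6)·(0.6) + (-3.4)·(-3.4) + (4.6)·(4.6) + (-2.4)·(-2.4)) / 4 = 39.2/4 = 9.8
  S = [[2.3, -0.95],
 [-0.95, 9.8]].

Step 3 — invert S. det(S) = 2.3·9.8 - (-0.95)² = 21.6375.
  S^{-1} = (1/det) · [[d, -b], [-b, a]] = [[0.4529, 0.0439],
 [0.0439, 0.1063]].

Step 4 — quadratic form (x̄ - mu_0)^T · S^{-1} · (x̄ - mu_0):
  S^{-1} · (x̄ - mu_0) = (-1.1161, 0.0347),
  (x̄ - mu_0)^T · [...] = (-2.6)·(-1.1161) + (1.4)·(0.0347) = 2.9504.

Step 5 — scale by n: T² = 5 · 2.9504 = 14.7522.

T² ≈ 14.7522


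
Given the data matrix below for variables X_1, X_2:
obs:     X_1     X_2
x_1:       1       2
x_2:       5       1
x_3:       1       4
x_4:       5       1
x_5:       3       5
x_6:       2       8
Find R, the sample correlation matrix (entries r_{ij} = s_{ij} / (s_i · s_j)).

Step 1 — column means:
  mean(X_1) = (1 + 5 + 1 + 5 + 3 + 2) / 6 = 17/6 = 2.8333
  mean(X_2) = (2 + 1 + 4 + 1 + 5 + 8) / 6 = 21/6 = 3.5

Step 2 — sample variances and covariances s[i,j] = (1/(n-1)) · Σ_k (x_{k,i} - mean_i) · (x_{k,j} - mean_j), with n-1 = 5:
  s[X_1,X_1] = ((-1.8333)·(-1.8333) + (2.1667)·(2.1667) + (-1.8333)·(-1.8333) + (2.1667)·(2.1667) + (0.1667)·(0.1667) + (-0.8333)·(-0.8333)) / 5 = 16.8333/5 = 3.3667
  s[X_1,X_2] = ((-1.8333)·(-1.5) + (2.1667)·(-2.5) + (-1.8333)·(0.5) + (2.1667)·(-2.5) + (0.1667)·(1.5) + (-0.8333)·(4.5)) / 5 = -12.5/5 = -2.5
  s[X_2,X_2] = ((-1.5)·(-1.5) + (-2.5)·(-2.5) + (0.5)·(0.5) + (-2.5)·(-2.5) + (1.5)·(1.5) + (4.5)·(4.5)) / 5 = 37.5/5 = 7.5
  Sample standard deviations s_i = √(s[i,i]):
  s(X_1) = √(3.3667) = 1.8348
  s(X_2) = √(7.5) = 2.7386

Step 3 — r_{ij} = s_{ij} / (s_i · s_j):
  r[X_1,X_1] = 1 (diagonal).
  r[X_1,X_2] = -2.5 / (1.8348 · 2.7386) = -2.5 / 5.0249 = -0.4975
  r[X_2,X_2] = 1 (diagonal).

R is symmetric with unit diagonal. Assembling:

R = [[1, -0.4975],
 [-0.4975, 1]]


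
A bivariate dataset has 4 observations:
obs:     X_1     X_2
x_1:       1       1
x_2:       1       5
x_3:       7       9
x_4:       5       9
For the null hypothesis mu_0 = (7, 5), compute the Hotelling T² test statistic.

Step 1 — sample mean vector:
  mean(X_1) = (1 + 1 + 7 + 5) / 4 = 14/4 = 3.5
  mean(X_2) = (1 + 5 + 9 + 9) / 4 = 24/4 = 6
  x̄ = (3.5, 6),  deviation x̄ - mu_0 = (3.5, 6) - (7, 5) = (-3.5, 1).

Step 2 — sample covariance matrix, S[i,j] = (1/(n-1)) · Σ_k (x_{k,i} - mean_i) · (x_{k,j} - mean_j), divisor n-1 = 3:
  S[X_1,X_1] = ((-2.5)·(-2.5) + (-2.5)·(-2.5) + (3.5)·(3.5) + (1.5)·(1.5)) / 3 = 27/3 = 9
  S[X_1,X_2] = ((-2.5)·(-5) + (-2.5)·(-1) + (3.5)·(3) + (1.5)·(3)) / 3 = 30/3 = 10
  S[X_2,X_2] = ((-5)·(-5) + (-1)·(-1) + (3)·(3) + (3)·(3)) / 3 = 44/3 = 14.6667
  S = [[9, 10],
 [10, 14.6667]].

Step 3 — invert S. det(S) = 9·14.6667 - (10)² = 32.
  S^{-1} = (1/det) · [[d, -b], [-b, a]] = [[0.4583, -0.3125],
 [-0.3125, 0.2812]].

Step 4 — quadratic form (x̄ - mu_0)^T · S^{-1} · (x̄ - mu_0):
  S^{-1} · (x̄ - mu_0) = (-1.9167, 1.375),
  (x̄ - mu_0)^T · [...] = (-3.5)·(-1.9167) + (1)·(1.375) = 8.0833.

Step 5 — scale by n: T² = 4 · 8.0833 = 32.3333.

T² ≈ 32.3333


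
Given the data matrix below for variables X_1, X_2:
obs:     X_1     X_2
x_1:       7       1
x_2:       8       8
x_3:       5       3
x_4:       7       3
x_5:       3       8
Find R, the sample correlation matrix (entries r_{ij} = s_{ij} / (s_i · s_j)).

Step 1 — column means:
  mean(X_1) = (7 + 8 + 5 + 7 + 3) / 5 = 30/5 = 6
  mean(X_2) = (1 + 8 + 3 + 3 + 8) / 5 = 23/5 = 4.6

Step 2 — sample variances and covariances s[i,j] = (1/(n-1)) · Σ_k (x_{k,i} - mean_i) · (x_{k,j} - mean_j), with n-1 = 4:
  s[X_1,X_1] = ((1)·(1) + (2)·(2) + (-1)·(-1) + (1)·(1) + (-3)·(-3)) / 4 = 16/4 = 4
  s[X_1,X_2] = ((1)·(-3.6) + (2)·(3.4) + (-1)·(-1.6) + (1)·(-1.6) + (-3)·(3.4)) / 4 = -7/4 = -1.75
  s[X_2,X_2] = ((-3.6)·(-3.6) + (3.4)·(3.4) + (-1.6)·(-1.6) + (-1.6)·(-1.6) + (3.4)·(3.4)) / 4 = 41.2/4 = 10.3
  Sample standard deviations s_i = √(s[i,i]):
  s(X_1) = √(4) = 2
  s(X_2) = √(10.3) = 3.2094

Step 3 — r_{ij} = s_{ij} / (s_i · s_j):
  r[X_1,X_1] = 1 (diagonal).
  r[X_1,X_2] = -1.75 / (2 · 3.2094) = -1.75 / 6.4187 = -0.2726
  r[X_2,X_2] = 1 (diagonal).

R is symmetric with unit diagonal. Assembling:

R = [[1, -0.2726],
 [-0.2726, 1]]


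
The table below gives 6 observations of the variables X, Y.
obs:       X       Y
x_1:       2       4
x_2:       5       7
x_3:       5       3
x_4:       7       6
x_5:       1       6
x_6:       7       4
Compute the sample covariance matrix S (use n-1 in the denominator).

Step 1 — column means:
  mean(X) = (2 + 5 + 5 + 7 + 1 + 7) / 6 = 27/6 = 4.5
  mean(Y) = (4 + 7 + 3 + 6 + 6 + 4) / 6 = 30/6 = 5

Step 2 — sample covariance S[i,j] = (1/(n-1)) · Σ_k (x_{k,i} - mean_i) · (x_{k,j} - mean_j), with n-1 = 5.
  S[X,X] = ((-2.5)·(-2.5) + (0.5)·(0.5) + (0.5)·(0.5) + (2.5)·(2.5) + (-3.5)·(-3.5) + (2.5)·(2.5)) / 5 = 31.5/5 = 6.3
  S[X,Y] = ((-2.5)·(-1) + (0.5)·(2) + (0.5)·(-2) + (2.5)·(1) + (-3.5)·(1) + (2.5)·(-1)) / 5 = -1/5 = -0.2
  S[Y,Y] = ((-1)·(-1) + (2)·(2) + (-2)·(-2) + (1)·(1) + (1)·(1) + (-1)·(-1)) / 5 = 12/5 = 2.4

S is symmetric (S[j,i] = S[i,j]). Assembling:

S = [[6.3, -0.2],
 [-0.2, 2.4]]


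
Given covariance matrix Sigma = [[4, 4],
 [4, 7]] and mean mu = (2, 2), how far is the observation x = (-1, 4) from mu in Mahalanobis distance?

Step 1 — centre the observation: (x - mu) = (-3, 2).

Step 2 — invert Sigma. det(Sigma) = 4·7 - (4)² = 12.
  Sigma^{-1} = (1/det) · [[d, -b], [-b, a]] = [[0.5833, -0.3333],
 [-0.3333, 0.3333]].

Step 3 — form the quadratic (x - mu)^T · Sigma^{-1} · (x - mu):
  Sigma^{-1} · (x - mu) = (-2.4167, 1.6667).
  (x - mu)^T · [Sigma^{-1} · (x - mu)] = (-3)·(-2.4167) + (2)·(1.6667) = 10.5833.

Step 4 — take square root: d = √(10.5833) ≈ 3.2532.

d(x, mu) = √(10.5833) ≈ 3.2532


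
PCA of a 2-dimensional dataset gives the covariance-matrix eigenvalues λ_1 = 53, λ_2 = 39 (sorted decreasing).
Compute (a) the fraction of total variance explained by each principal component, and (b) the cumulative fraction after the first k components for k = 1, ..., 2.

Step 1 — total variance = trace(Sigma) = Σ λ_i = 53 + 39 = 92.

Step 2 — fraction explained by component i = λ_i / Σ λ:
  PC1: 53/92 = 0.5761
  PC2: 39/92 = 0.4239

Step 3 — cumulative fraction after k components = (λ_1 + ... + λ_k) / Σ λ:
  k = 1: 53/92 = 0.5761
  k = 2: (53 + 39)/92 = 92/92 = 1

Summary (fraction, with percent):

explained: PC1 0.5761 (57.61%), PC2 0.4239 (42.39%);  cumulative: 0.5761, 1


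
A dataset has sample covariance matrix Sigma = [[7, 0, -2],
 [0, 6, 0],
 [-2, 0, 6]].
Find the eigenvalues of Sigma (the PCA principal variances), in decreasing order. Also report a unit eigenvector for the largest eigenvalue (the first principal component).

Step 1 — characteristic polynomial p(λ) = det(λI - Sigma) = λ³ - tr·λ² + c_1·λ - det, where tr = trace, c_1 = sum of the principal 2×2 minors, det = det(Sigma):
  tr = 7 + 6 + 6 = 19,
  c_1 = (7·6 - (0)²) + (7·6 - (-2)²) + (6·6 - (0)²) = 42 + 38 + 36 = 116,
  det = 7·(6·6 - (0)²) - (0)·((0)·6 - (0)·(-2)) + (-2)·((0)·(0) - 6·(-2)) = 7·(36) - (0)·(0) + (-2)·(12) = 228.
  So p(λ) = λ³ - 19λ² + 116λ - 228.
Step 2 — look for an integer root (rational root theorem: any rational root is an integer divisor of 228). Testing λ = 6:
  p(6) = 216 - 684 + 696 - 228 = 0  ✓
  Dividing out (λ - 6): p(λ) = (λ - 6)(λ² - 13λ + 38).
Step 3 — remaining eigenvalues from the quadratic λ² - 13λ + 38 = 0:
  Δ = 13² - 4·38 = 169 - 152 = 17,  λ = (13 ± √17)/2 = (13 ± 4.1231)/2 ≈ 8.5616 or 4.4384.
  Sorted: λ_1 = 8.5616,  λ_2 = 6,  λ_3 = 4.4384  (check: sum = 19 = tr ✓).

Step 4 — unit eigenvector for λ_1 ≈ 8.5616: v spans the null space of (Sigma - λ_1 I), whose rows are
  r_1 = (-1.5616, 0, -2),  r_2 = (0, -2.5616, 0),  r_3 = (-2, 0, -2.5616).
  v is orthogonal to every row, so take v ∝ r_1 × r_2 = ((0)·(0) - (-2)·(-2.5616), (-2)·(0) - (-1.5616)·(0), (-1.5616)·(-2.5616) - (0)·(0)) ≈ (-5.1231, 0, 4).
  Rescale (multiply by -1 so the first nonzero entry is positive): u = (5.1231, 0, -4).
  ||u|| = √((5.1231)² + (0)² + (-4)²) = √(42.2462) ≈ 6.4997,  v_1 = u/||u|| ≈ (0.7882, 0, -0.6154) (||v_1|| = 1).

λ_1 = 8.5616,  λ_2 = 6,  λ_3 = 4.4384;  v_1 ≈ (0.7882, 0, -0.6154)


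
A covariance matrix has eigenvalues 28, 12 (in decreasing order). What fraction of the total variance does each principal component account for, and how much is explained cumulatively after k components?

Step 1 — total variance = trace(Sigma) = Σ λ_i = 28 + 12 = 40.

Step 2 — fraction explained by component i = λ_i / Σ λ:
  PC1: 28/40 = 0.7
  PC2: 12/40 = 0.3

Step 3 — cumulative fraction after k components = (λ_1 + ... + λ_k) / Σ λ:
  k = 1: 28/40 = 0.7
  k = 2: (28 + 12)/40 = 40/40 = 1

Summary (fraction, with percent):

explained: PC1 0.7 (70%), PC2 0.3 (30%);  cumulative: 0.7, 1


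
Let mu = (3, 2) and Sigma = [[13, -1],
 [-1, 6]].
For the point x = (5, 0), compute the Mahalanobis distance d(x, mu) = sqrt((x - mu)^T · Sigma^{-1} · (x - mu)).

Step 1 — centre the observation: (x - mu) = (2, -2).

Step 2 — invert Sigma. det(Sigma) = 13·6 - (-1)² = 77.
  Sigma^{-1} = (1/det) · [[d, -b], [-b, a]] = [[0.0779, 0.013],
 [0.013, 0.1688]].

Step 3 — form the quadratic (x - mu)^T · Sigma^{-1} · (x - mu):
  Sigma^{-1} · (x - mu) = (0.1299, -0.3117).
  (x - mu)^T · [Sigma^{-1} · (x - mu)] = (2)·(0.1299) + (-2)·(-0.3117) = 0.8831.

Step 4 — take square root: d = √(0.8831) ≈ 0.9397.

d(x, mu) = √(0.8831) ≈ 0.9397


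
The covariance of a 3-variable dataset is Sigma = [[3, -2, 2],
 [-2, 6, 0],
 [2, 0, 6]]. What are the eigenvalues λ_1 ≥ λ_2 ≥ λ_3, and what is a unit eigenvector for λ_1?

Step 1 — characteristic polynomial p(λ) = det(λI - Sigma) = λ³ - tr·λ² + c_1·λ - det, where tr = trace, c_1 = sum of the principal 2×2 minors, det = det(Sigma):
  tr = 3 + 6 + 6 = 15,
  c_1 = (3·6 - (-2)²) + (3·6 - (2)²) + (6·6 - (0)²) = 14 + 14 + 36 = 64,
  det = 3·(6·6 - (0)²) - (-2)·((-2)·6 - (0)·(2)) + (2)·((-2)·(0) - 6·(2)) = 3·(36) - (-2)·(-12) + (2)·(-12) = 60.
  So p(λ) = λ³ - 15λ² + 64λ - 60.
Step 2 — look for an integer root (rational root theorem: any rational root is an integer divisor of 60). Testing λ = 6:
  p(6) = 216 - 540 + 384 - 60 = 0  ✓
  Dividing out (λ - 6): p(λ) = (λ - 6)(λ² - 9λ + 10).
Step 3 — remaining eigenvalues from the quadratic λ² - 9λ + 10 = 0:
  Δ = 9² - 4·10 = 81 - 40 = 41,  λ = (9 ± √41)/2 = (9 ± 6.4031)/2 ≈ 7.7016 or 1.2984.
  Sorted: λ_1 = 7.7016,  λ_2 = 6,  λ_3 = 1.2984  (check: sum = 15 = tr ✓).

Step 4 — unit eigenvector for λ_1 ≈ 7.7016: v spans the null space of (Sigma - λ_1 I), whose rows are
  r_1 = (-4.7016, -2, 2),  r_2 = (-2, -1.7016, 0),  r_3 = (2, 0, -1.7016).
  v is orthogonal to every row, so take v ∝ r_1 × r_2 = ((-2)·(0) - (2)·(-1.7016), (2)·(-2) - (-4.7016)·(0), (-4.7016)·(-1.7016) - (-2)·(-2)) ≈ (3.4031, -4, 4).
  Let u = (3.4031, -4, 4).
  ||u|| = √((3.4031)² + (-4)² + (4)²) = √(43.5813) ≈ 6.6016,  v_1 = u/||u|| ≈ (0.5155, -0.6059, 0.6059) (||v_1|| = 1).

λ_1 = 7.7016,  λ_2 = 6,  λ_3 = 1.2984;  v_1 ≈ (0.5155, -0.6059, 0.6059)


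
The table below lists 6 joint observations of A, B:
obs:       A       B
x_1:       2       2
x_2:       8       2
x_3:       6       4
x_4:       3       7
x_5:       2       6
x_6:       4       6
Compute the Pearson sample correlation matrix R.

Step 1 — column means:
  mean(A) = (2 + 8 + 6 + 3 + 2 + 4) / 6 = 25/6 = 4.1667
  mean(B) = (2 + 2 + 4 + 7 + 6 + 6) / 6 = 27/6 = 4.5

Step 2 — sample variances and covariances s[i,j] = (1/(n-1)) · Σ_k (x_{k,i} - mean_i) · (x_{k,j} - mean_j), with n-1 = 5:
  s[A,A] = ((-2.1667)·(-2.1667) + (3.8333)·(3.8333) + (1.8333)·(1.8333) + (-1.1667)·(-1.1667) + (-2.1667)·(-2.1667) + (-0.1667)·(-0.1667)) / 5 = 28.8333/5 = 5.7667
  s[A,B] = ((-2.1667)·(-2.5) + (3.8333)·(-2.5) + (1.8333)·(-0.5) + (-1.1667)·(2.5) + (-2.1667)·(1.5) + (-0.1667)·(1.5)) / 5 = -11.5/5 = -2.3
  s[B,B] = ((-2.5)·(-2.5) + (-2.5)·(-2.5) + (-0.5)·(-0.5) + (2.5)·(2.5) + (1.5)·(1.5) + (1.5)·(1.5)) / 5 = 23.5/5 = 4.7
  Sample standard deviations s_i = √(s[i,i]):
  s(A) = √(5.7667) = 2.4014
  s(B) = √(4.7) = 2.1679

Step 3 — r_{ij} = s_{ij} / (s_i · s_j):
  r[A,A] = 1 (diagonal).
  r[A,B] = -2.3 / (2.4014 · 2.1679) = -2.3 / 5.2061 = -0.4418
  r[B,B] = 1 (diagonal).

R is symmetric with unit diagonal. Assembling:

R = [[1, -0.4418],
 [-0.4418, 1]]


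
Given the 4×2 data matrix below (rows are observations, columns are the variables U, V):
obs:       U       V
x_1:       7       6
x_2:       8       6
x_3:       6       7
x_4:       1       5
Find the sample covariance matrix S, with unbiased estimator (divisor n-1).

Step 1 — column means:
  mean(U) = (7 + 8 + 6 + 1) / 4 = 22/4 = 5.5
  mean(V) = (6 + 6 + 7 + 5) / 4 = 24/4 = 6

Step 2 — sample covariance S[i,j] = (1/(n-1)) · Σ_k (x_{k,i} - mean_i) · (x_{k,j} - mean_j), with n-1 = 3.
  S[U,U] = ((1.5)·(1.5) + (2.5)·(2.5) + (0.5)·(0.5) + (-4.5)·(-4.5)) / 3 = 29/3 = 9.6667
  S[U,V] = ((1.5)·(0) + (2.5)·(0) + (0.5)·(1) + (-4.5)·(-1)) / 3 = 5/3 = 1.6667
  S[V,V] = ((0)·(0) + (0)·(0) + (1)·(1) + (-1)·(-1)) / 3 = 2/3 = 0.6667

S is symmetric (S[j,i] = S[i,j]). Assembling:

S = [[9.6667, 1.6667],
 [1.6667, 0.6667]]


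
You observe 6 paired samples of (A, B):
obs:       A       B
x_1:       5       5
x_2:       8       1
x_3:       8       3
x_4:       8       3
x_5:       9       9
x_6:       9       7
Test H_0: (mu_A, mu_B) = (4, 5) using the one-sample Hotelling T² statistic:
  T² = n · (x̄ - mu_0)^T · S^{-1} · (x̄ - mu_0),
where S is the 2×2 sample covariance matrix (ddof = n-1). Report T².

Step 1 — sample mean vector:
  mean(A) = (5 + 8 + 8 + 8 + 9 + 9) / 6 = 47/6 = 7.8333
  mean(B) = (5 + 1 + 3 + 3 + 9 + 7) / 6 = 28/6 = 4.6667
  x̄ = (7.8333, 4.6667),  deviation x̄ - mu_0 = (7.8333, 4.6667) - (4, 5) = (3.8333, -0.3333).

Step 2 — sample covariance matrix, S[i,j] = (1/(n-1)) · Σ_k (x_{k,i} - mean_i) · (x_{k,j} - mean_j), divisor n-1 = 5:
  S[A,A] = ((-2.8333)·(-2.8333) + (0.1667)·(0.1667) + (0.1667)·(0.1667) + (0.1667)·(0.1667) + (1.1667)·(1.1667) + (1.1667)·(1.1667)) / 5 = 10.8333/5 = 2.1667
  S[A,B] = ((-2.8333)·(0.3333) + (0.1667)·(-3.6667) + (0.1667)·(-1.6667) + (0.1667)·(-1.6667) + (1.1667)·(4.3333) + (1.1667)·(2.3333)) / 5 = 5.6667/5 = 1.1333
  S[B,B] = ((0.3333)·(0.3333) + (-3.6667)·(-3.6667) + (-1.6667)·(-1.6667) + (-1.6667)·(-1.6667) + (4.3333)·(4.3333) + (2.3333)·(2.3333)) / 5 = 43.3333/5 = 8.6667
  S = [[2.1667, 1.1333],
 [1.1333, 8.6667]].

Step 3 — invert S. det(S) = 2.1667·8.6667 - (1.1333)² = 17.4933.
  S^{-1} = (1/det) · [[d, -b], [-b, a]] = [[0.4954, -0.0648],
 [-0.0648, 0.1239]].

Step 4 — quadratic form (x̄ - mu_0)^T · S^{-1} · (x̄ - mu_0):
  S^{-1} · (x̄ - mu_0) = (1.9207, -0.2896),
  (x̄ - mu_0)^T · [...] = (3.8333)·(1.9207) + (-0.3333)·(-0.2896) = 7.4593.

Step 5 — scale by n: T² = 6 · 7.4593 = 44.7561.

T² ≈ 44.7561


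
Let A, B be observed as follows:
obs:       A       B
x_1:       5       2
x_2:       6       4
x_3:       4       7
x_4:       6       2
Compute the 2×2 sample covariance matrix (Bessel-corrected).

Step 1 — column means:
  mean(A) = (5 + 6 + 4 + 6) / 4 = 21/4 = 5.25
  mean(B) = (2 + 4 + 7 + 2) / 4 = 15/4 = 3.75

Step 2 — sample covariance S[i,j] = (1/(n-1)) · Σ_k (x_{k,i} - mean_i) · (x_{k,j} - mean_j), with n-1 = 3.
  S[A,A] = ((-0.25)·(-0.25) + (0.75)·(0.75) + (-1.25)·(-1.25) + (0.75)·(0.75)) / 3 = 2.75/3 = 0.9167
  S[A,B] = ((-0.25)·(-1.75) + (0.75)·(0.25) + (-1.25)·(3.25) + (0.75)·(-1.75)) / 3 = -4.75/3 = -1.5833
  S[B,B] = ((-1.75)·(-1.75) + (0.25)·(0.25) + (3.25)·(3.25) + (-1.75)·(-1.75)) / 3 = 16.75/3 = 5.5833

S is symmetric (S[j,i] = S[i,j]). Assembling:

S = [[0.9167, -1.5833],
 [-1.5833, 5.5833]]


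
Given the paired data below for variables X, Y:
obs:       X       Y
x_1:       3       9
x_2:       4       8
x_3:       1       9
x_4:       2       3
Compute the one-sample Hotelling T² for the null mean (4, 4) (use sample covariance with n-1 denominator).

Step 1 — sample mean vector:
  mean(X) = (3 + 4 + 1 + 2) / 4 = 10/4 = 2.5
  mean(Y) = (9 + 8 + 9 + 3) / 4 = 29/4 = 7.25
  x̄ = (2.5, 7.25),  deviation x̄ - mu_0 = (2.5, 7.25) - (4, 4) = (-1.5, 3.25).

Step 2 — sample covariance matrix, S[i,j] = (1/(n-1)) · Σ_k (x_{k,i} - mean_i) · (x_{k,j} - mean_j), divisor n-1 = 3:
  S[X,X] = ((0.5)·(0.5) + (1.5)·(1.5) + (-1.5)·(-1.5) + (-0.5)·(-0.5)) / 3 = 5/3 = 1.6667
  S[X,Y] = ((0.5)·(1.75) + (1.5)·(0.75) + (-1.5)·(1.75) + (-0.5)·(-4.25)) / 3 = 1.5/3 = 0.5
  S[Y,Y] = ((1.75)·(1.75) + (0.75)·(0.75) + (1.75)·(1.75) + (-4.25)·(-4.25)) / 3 = 24.75/3 = 8.25
  S = [[1.6667, 0.5],
 [0.5, 8.25]].

Step 3 — invert S. det(S) = 1.6667·8.25 - (0.5)² = 13.5.
  S^{-1} = (1/det) · [[d, -b], [-b, a]] = [[0.6111, -0.037],
 [-0.037, 0.1235]].

Step 4 — quadratic form (x̄ - mu_0)^T · S^{-1} · (x̄ - mu_0):
  S^{-1} · (x̄ - mu_0) = (-1.037, 0.4568),
  (x̄ - mu_0)^T · [...] = (-1.5)·(-1.037) + (3.25)·(0.4568) = 3.0401.

Step 5 — scale by n: T² = 4 · 3.0401 = 12.1605.

T² ≈ 12.1605


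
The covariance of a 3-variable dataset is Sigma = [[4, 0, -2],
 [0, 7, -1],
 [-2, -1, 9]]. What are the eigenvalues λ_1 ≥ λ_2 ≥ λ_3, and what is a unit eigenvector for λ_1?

Step 1 — characteristic polynomial p(λ) = det(λI - Sigma) = λ³ - tr·λ² + c_1·λ - det, where tr = trace, c_1 = sum of the principal 2×2 minors, det = det(Sigma):
  tr = 4 + 7 + 9 = 20,
  c_1 = (4·7 - (0)²) + (4·9 - (-2)²) + (7·9 - (-1)²) = 28 + 32 + 62 = 122,
  det = 4·(7·9 - (-1)²) - (0)·((0)·9 - (-1)·(-2)) + (-2)·((0)·(-1) - 7·(-2)) = 4·(62) - (0)·(-2) + (-2)·(14) = 220.
  So p(λ) = λ³ - 20λ² + 122λ - 220.
Step 2 — look for an integer root (rational root theorem: any rational root is an integer divisor of 220). Testing λ = 10:
  p(10) = 1000 - 2000 + 1220 - 220 = 0  ✓
  Dividing out (λ - 10): p(λ) = (λ - 10)(λ² - 10λ + 22).
Step 3 — remaining eigenvalues from the quadratic λ² - 10λ + 22 = 0:
  Δ = 10² - 4·22 = 100 - 88 = 12,  λ = (10 ± √12)/2 = (10 ± 3.4641)/2 ≈ 6.7321 or 3.2679.
  Sorted: λ_1 = 10,  λ_2 = 6.7321,  λ_3 = 3.2679  (check: sum = 20 = tr ✓).

Step 4 — unit eigenvector for λ_1 = 10: v spans the null space of (Sigma - λ_1 I), whose rows are
  r_1 = (-6, 0, -2),  r_2 = (0, -3, -1),  r_3 = (-2, -1, -1).
  v is orthogonal to every row, so take v ∝ r_1 × r_2 = ((0)·(-1) - (-2)·(-3), (-2)·(0) - (-6)·(-1), (-6)·(-3) - (0)·(0)) = (-6, -6, 18).
  Rescale (divide by 6; multiply by -1 so the first nonzero entry is positive): u = (1, 1, -3).
  ||u|| = √((1)² + (1)² + (-3)²) = √(11) ≈ 3.3166,  v_1 = u/||u|| ≈ (0.3015, 0.3015, -0.9045) (||v_1|| = 1).

λ_1 = 10,  λ_2 = 6.7321,  λ_3 = 3.2679;  v_1 ≈ (0.3015, 0.3015, -0.9045)


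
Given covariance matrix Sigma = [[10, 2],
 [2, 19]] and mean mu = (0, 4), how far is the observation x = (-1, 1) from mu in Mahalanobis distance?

Step 1 — centre the observation: (x - mu) = (-1, -3).

Step 2 — invert Sigma. det(Sigma) = 10·19 - (2)² = 186.
  Sigma^{-1} = (1/det) · [[d, -b], [-b, a]] = [[0.1022, -0.0108],
 [-0.0108, 0.0538]].

Step 3 — form the quadratic (x - mu)^T · Sigma^{-1} · (x - mu):
  Sigma^{-1} · (x - mu) = (-0.0699, -0.1505).
  (x - mu)^T · [Sigma^{-1} · (x - mu)] = (-1)·(-0.0699) + (-3)·(-0.1505) = 0.5215.

Step 4 — take square root: d = √(0.5215) ≈ 0.7222.

d(x, mu) = √(0.5215) ≈ 0.7222


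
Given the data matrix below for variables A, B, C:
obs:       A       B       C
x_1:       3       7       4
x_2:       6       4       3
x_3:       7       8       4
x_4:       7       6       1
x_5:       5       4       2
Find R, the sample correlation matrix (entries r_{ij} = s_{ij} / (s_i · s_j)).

Step 1 — column means:
  mean(A) = (3 + 6 + 7 + 7 + 5) / 5 = 28/5 = 5.6
  mean(B) = (7 + 4 + 8 + 6 + 4) / 5 = 29/5 = 5.8
  mean(C) = (4 + 3 + 4 + 1 + 2) / 5 = 14/5 = 2.8

Step 2 — sample variances and covariances s[i,j] = (1/(n-1)) · Σ_k (x_{k,i} - mean_i) · (x_{k,j} - mean_j), with n-1 = 4:
  s[A,A] = ((-2.6)·(-2.6) + (0.4)·(0.4) + (1.4)·(1.4) + (1.4)·(1.4) + (-0.6)·(-0.6)) / 4 = 11.2/4 = 2.8
  s[A,B] = ((-2.6)·(1.2) + (0.4)·(-1.8) + (1.4)·(2.2) + (1.4)·(0.2) + (-0.6)·(-1.8)) / 4 = 0.6/4 = 0.15
  s[A,C] = ((-2.6)·(1.2) + (0.4)·(0.2) + (1.4)·(1.2) + (1.4)·(-1.8) + (-0.6)·(-0.8)) / 4 = -3.4/4 = -0.85
  s[B,B] = ((1.2)·(1.2) + (-1.8)·(-1.8) + (2.2)·(2.2) + (0.2)·(0.2) + (-1.8)·(-1.8)) / 4 = 12.8/4 = 3.2
  s[B,C] = ((1.2)·(1.2) + (-1.8)·(0.2) + (2.2)·(1.2) + (0.2)·(-1.8) + (-1.8)·(-0.8)) / 4 = 4.8/4 = 1.2
  s[C,C] = ((1.2)·(1.2) + (0.2)·(0.2) + (1.2)·(1.2) + (-1.8)·(-1.8) + (-0.8)·(-0.8)) / 4 = 6.8/4 = 1.7
  Sample standard deviations s_i = √(s[i,i]):
  s(A) = √(2.8) = 1.6733
  s(B) = √(3.2) = 1.7889
  s(C) = √(1.7) = 1.3038

Step 3 — r_{ij} = s_{ij} / (s_i · s_j):
  r[A,A] = 1 (diagonal).
  r[A,B] = 0.15 / (1.6733 · 1.7889) = 0.15 / 2.9933 = 0.0501
  r[A,C] = -0.85 / (1.6733 · 1.3038) = -0.85 / 2.1817 = -0.3896
  r[B,B] = 1 (diagonal).
  r[B,C] = 1.2 / (1.7889 · 1.3038) = 1.2 / 2.3324 = 0.5145
  r[C,C] = 1 (diagonal).

R is symmetric with unit diagonal. Assembling:

R = [[1, 0.0501, -0.3896],
 [0.0501, 1, 0.5145],
 [-0.3896, 0.5145, 1]]


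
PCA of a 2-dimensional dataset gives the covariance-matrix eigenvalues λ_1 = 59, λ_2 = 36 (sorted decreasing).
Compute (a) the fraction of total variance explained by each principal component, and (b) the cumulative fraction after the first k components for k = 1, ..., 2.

Step 1 — total variance = trace(Sigma) = Σ λ_i = 59 + 36 = 95.

Step 2 — fraction explained by component i = λ_i / Σ λ:
  PC1: 59/95 = 0.6211
  PC2: 36/95 = 0.3789

Step 3 — cumulative fraction after k components = (λ_1 + ... + λ_k) / Σ λ:
  k = 1: 59/95 = 0.6211
  k = 2: (59 + 36)/95 = 95/95 = 1

Summary (fraction, with percent):

explained: PC1 0.6211 (62.11%), PC2 0.3789 (37.89%);  cumulative: 0.6211, 1


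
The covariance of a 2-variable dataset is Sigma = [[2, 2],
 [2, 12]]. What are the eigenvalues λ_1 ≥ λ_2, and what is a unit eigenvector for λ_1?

Step 1 — characteristic polynomial of 2×2 Sigma:
  det(Sigma - λI) = λ² - trace · λ + det = 0.
  trace = 2 + 12 = 14, det = 2·12 - (2)² = 20.
Step 2 — discriminant:
  Δ = trace² - 4·det = 196 - 80 = 116.
Step 3 — eigenvalues:
  λ = (trace ± √Δ)/2 = (14 ± 10.7703)/2,
  λ_1 = 12.3852,  λ_2 = 1.6148.

Step 4 — unit eigenvector for λ_1: solve (Sigma - λ_1 I)v = 0. First row:
  (2 - 12.3852)·v_x + (2)·v_y = 0, i.e. (-10.3852)·v_x + (2)·v_y = 0,
  so v ∝ (b, λ_1 - a) = (2, 10.3852) = u.
  ||u|| = √((2)² + (10.3852)²) = √(111.8516) ≈ 10.576,
  v_1 = u/||u|| ≈ (0.1891, 0.982) (||v_1|| = 1).

λ_1 = 12.3852,  λ_2 = 1.6148;  v_1 ≈ (0.1891, 0.982)


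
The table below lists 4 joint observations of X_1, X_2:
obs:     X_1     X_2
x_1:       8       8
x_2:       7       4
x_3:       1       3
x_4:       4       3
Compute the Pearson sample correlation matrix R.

Step 1 — column means:
  mean(X_1) = (8 + 7 + 1 + 4) / 4 = 20/4 = 5
  mean(X_2) = (8 + 4 + 3 + 3) / 4 = 18/4 = 4.5

Step 2 — sample variances and covariances s[i,j] = (1/(n-1)) · Σ_k (x_{k,i} - mean_i) · (x_{k,j} - mean_j), with n-1 = 3:
  s[X_1,X_1] = ((3)·(3) + (2)·(2) + (-4)·(-4) + (-1)·(-1)) / 3 = 30/3 = 10
  s[X_1,X_2] = ((3)·(3.5) + (2)·(-0.5) + (-4)·(-1.5) + (-1)·(-1.5)) / 3 = 17/3 = 5.6667
  s[X_2,X_2] = ((3.5)·(3.5) + (-0.5)·(-0.5) + (-1.5)·(-1.5) + (-1.5)·(-1.5)) / 3 = 17/3 = 5.6667
  Sample standard deviations s_i = √(s[i,i]):
  s(X_1) = √(10) = 3.1623
  s(X_2) = √(5.6667) = 2.3805

Step 3 — r_{ij} = s_{ij} / (s_i · s_j):
  r[X_1,X_1] = 1 (diagonal).
  r[X_1,X_2] = 5.6667 / (3.1623 · 2.3805) = 5.6667 / 7.5277 = 0.7528
  r[X_2,X_2] = 1 (diagonal).

R is symmetric with unit diagonal. Assembling:

R = [[1, 0.7528],
 [0.7528, 1]]


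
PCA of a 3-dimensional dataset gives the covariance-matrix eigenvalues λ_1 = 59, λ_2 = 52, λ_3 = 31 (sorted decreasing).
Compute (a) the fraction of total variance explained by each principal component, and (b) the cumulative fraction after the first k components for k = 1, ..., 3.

Step 1 — total variance = trace(Sigma) = Σ λ_i = 59 + 52 + 31 = 142.

Step 2 — fraction explained by component i = λ_i / Σ λ:
  PC1: 59/142 = 0.4155
  PC2: 52/142 = 0.3662
  PC3: 31/142 = 0.2183

Step 3 — cumulative fraction after k components = (λ_1 + ... + λ_k) / Σ λ:
  k = 1: 59/142 = 0.4155
  k = 2: (59 + 52)/142 = 111/142 = 0.7817
  k = 3: (59 + 52 + 31)/142 = 142/142 = 1

Summary (fraction, with percent):

explained: PC1 0.4155 (41.55%), PC2 0.3662 (36.62%), PC3 0.2183 (21.83%);  cumulative: 0.4155, 0.7817, 1


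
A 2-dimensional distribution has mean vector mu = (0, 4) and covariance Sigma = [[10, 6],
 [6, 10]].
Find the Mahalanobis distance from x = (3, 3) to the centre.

Step 1 — centre the observation: (x - mu) = (3, -1).

Step 2 — invert Sigma. det(Sigma) = 10·10 - (6)² = 64.
  Sigma^{-1} = (1/det) · [[d, -b], [-b, a]] = [[0.1562, -0.0938],
 [-0.0938, 0.1562]].

Step 3 — form the quadratic (x - mu)^T · Sigma^{-1} · (x - mu):
  Sigma^{-1} · (x - mu) = (0.5625, -0.4375).
  (x - mu)^T · [Sigma^{-1} · (x - mu)] = (3)·(0.5625) + (-1)·(-0.4375) = 2.125.

Step 4 — take square root: d = √(2.125) ≈ 1.4577.

d(x, mu) = √(2.125) ≈ 1.4577


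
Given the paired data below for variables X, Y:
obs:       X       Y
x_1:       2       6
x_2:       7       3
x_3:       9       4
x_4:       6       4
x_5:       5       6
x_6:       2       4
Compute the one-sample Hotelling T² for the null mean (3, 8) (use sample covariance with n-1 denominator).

Step 1 — sample mean vector:
  mean(X) = (2 + 7 + 9 + 6 + 5 + 2) / 6 = 31/6 = 5.1667
  mean(Y) = (6 + 3 + 4 + 4 + 6 + 4) / 6 = 27/6 = 4.5
  x̄ = (5.1667, 4.5),  deviation x̄ - mu_0 = (5.1667, 4.5) - (3, 8) = (2.1667, -3.5).

Step 2 — sample covariance matrix, S[i,j] = (1/(n-1)) · Σ_k (x_{k,i} - mean_i) · (x_{k,j} - mean_j), divisor n-1 = 5:
  S[X,X] = ((-3.1667)·(-3.1667) + (1.8333)·(1.8333) + (3.8333)·(3.8333) + (0.8333)·(0.8333) + (-0.1667)·(-0.1667) + (-3.1667)·(-3.1667)) / 5 = 38.8333/5 = 7.7667
  S[X,Y] = ((-3.1667)·(1.5) + (1.8333)·(-1.5) + (3.8333)·(-0.5) + (0.8333)·(-0.5) + (-0.1667)·(1.5) + (-3.1667)·(-0.5)) / 5 = -8.5/5 = -1.7
  S[Y,Y] = ((1.5)·(1.5) + (-1.5)·(-1.5) + (-0.5)·(-0.5) + (-0.5)·(-0.5) + (1.5)·(1.5) + (-0.5)·(-0.5)) / 5 = 7.5/5 = 1.5
  S = [[7.7667, -1.7],
 [-1.7, 1.5]].

Step 3 — invert S. det(S) = 7.7667·1.5 - (-1.7)² = 8.76.
  S^{-1} = (1/det) · [[d, -b], [-b, a]] = [[0.1712, 0.1941],
 [0.1941, 0.8866]].

Step 4 — quadratic form (x̄ - mu_0)^T · S^{-1} · (x̄ - mu_0):
  S^{-1} · (x̄ - mu_0) = (-0.3082, -2.6826),
  (x̄ - mu_0)^T · [...] = (2.1667)·(-0.3082) + (-3.5)·(-2.6826) = 8.7215.

Step 5 — scale by n: T² = 6 · 8.7215 = 52.3288.

T² ≈ 52.3288


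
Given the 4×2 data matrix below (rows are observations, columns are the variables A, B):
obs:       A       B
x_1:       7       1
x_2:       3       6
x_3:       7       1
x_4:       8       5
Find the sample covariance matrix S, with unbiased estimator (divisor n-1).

Step 1 — column means:
  mean(A) = (7 + 3 + 7 + 8) / 4 = 25/4 = 6.25
  mean(B) = (1 + 6 + 1 + 5) / 4 = 13/4 = 3.25

Step 2 — sample covariance S[i,j] = (1/(n-1)) · Σ_k (x_{k,i} - mean_i) · (x_{k,j} - mean_j), with n-1 = 3.
  S[A,A] = ((0.75)·(0.75) + (-3.25)·(-3.25) + (0.75)·(0.75) + (1.75)·(1.75)) / 3 = 14.75/3 = 4.9167
  S[A,B] = ((0.75)·(-2.25) + (-3.25)·(2.75) + (0.75)·(-2.25) + (1.75)·(1.75)) / 3 = -9.25/3 = -3.0833
  S[B,B] = ((-2.25)·(-2.25) + (2.75)·(2.75) + (-2.25)·(-2.25) + (1.75)·(1.75)) / 3 = 20.75/3 = 6.9167

S is symmetric (S[j,i] = S[i,j]). Assembling:

S = [[4.9167, -3.0833],
 [-3.0833, 6.9167]]


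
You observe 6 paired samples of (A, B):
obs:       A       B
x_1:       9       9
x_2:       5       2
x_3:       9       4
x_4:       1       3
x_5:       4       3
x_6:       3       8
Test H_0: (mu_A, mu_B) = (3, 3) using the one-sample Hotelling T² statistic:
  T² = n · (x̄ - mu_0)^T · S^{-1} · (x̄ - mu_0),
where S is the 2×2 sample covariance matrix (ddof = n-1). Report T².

Step 1 — sample mean vector:
  mean(A) = (9 + 5 + 9 + 1 + 4 + 3) / 6 = 31/6 = 5.1667
  mean(B) = (9 + 2 + 4 + 3 + 3 + 8) / 6 = 29/6 = 4.8333
  x̄ = (5.1667, 4.8333),  deviation x̄ - mu_0 = (5.1667, 4.8333) - (3, 3) = (2.1667, 1.8333).

Step 2 — sample covariance matrix, S[i,j] = (1/(n-1)) · Σ_k (x_{k,i} - mean_i) · (x_{k,j} - mean_j), divisor n-1 = 5:
  S[A,A] = ((3.8333)·(3.8333) + (-0.1667)·(-0.1667) + (3.8333)·(3.8333) + (-4.1667)·(-4.1667) + (-1.1667)·(-1.1667) + (-2.1667)·(-2.1667)) / 5 = 52.8333/5 = 10.5667
  S[A,B] = ((3.8333)·(4.1667) + (-0.1667)·(-2.8333) + (3.8333)·(-0.8333) + (-4.1667)·(-1.8333) + (-1.1667)·(-1.8333) + (-2.1667)·(3.1667)) / 5 = 16.1667/5 = 3.2333
  S[B,B] = ((4.1667)·(4.1667) + (-2.8333)·(-2.8333) + (-0.8333)·(-0.8333) + (-1.8333)·(-1.8333) + (-1.8333)·(-1.8333) + (3.1667)·(3.1667)) / 5 = 42.8333/5 = 8.5667
  S = [[10.5667, 3.2333],
 [3.2333, 8.5667]].

Step 3 — invert S. det(S) = 10.5667·8.5667 - (3.2333)² = 80.0667.
  S^{-1} = (1/det) · [[d, -b], [-b, a]] = [[0.107, -0.0404],
 [-0.0404, 0.132]].

Step 4 — quadratic form (x̄ - mu_0)^T · S^{-1} · (x̄ - mu_0):
  S^{-1} · (x̄ - mu_0) = (0.1578, 0.1545),
  (x̄ - mu_0)^T · [...] = (2.1667)·(0.1578) + (1.8333)·(0.1545) = 0.625.

Step 5 — scale by n: T² = 6 · 0.625 = 3.7502.

T² ≈ 3.7502


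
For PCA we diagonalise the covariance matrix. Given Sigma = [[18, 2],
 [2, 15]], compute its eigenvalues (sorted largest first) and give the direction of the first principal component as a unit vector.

Step 1 — characteristic polynomial of 2×2 Sigma:
  det(Sigma - λI) = λ² - trace · λ + det = 0.
  trace = 18 + 15 = 33, det = 18·15 - (2)² = 266.
Step 2 — discriminant:
  Δ = trace² - 4·det = 1089 - 1064 = 25.
Step 3 — eigenvalues:
  λ = (trace ± √Δ)/2 = (33 ± 5)/2,
  λ_1 = 19,  λ_2 = 14.

Step 4 — unit eigenvector for λ_1: solve (Sigma - λ_1 I)v = 0. First row:
  (18 - 19)·v_x + (2)·v_y = 0, i.e. (-1)·v_x + (2)·v_y = 0,
  so v ∝ (b, λ_1 - a) = (2, 1) = u.
  ||u|| = √((2)² + (1)²) = √(5) ≈ 2.2361,
  v_1 = u/||u|| ≈ (0.8944, 0.4472) (||v_1|| = 1).

λ_1 = 19,  λ_2 = 14;  v_1 ≈ (0.8944, 0.4472)


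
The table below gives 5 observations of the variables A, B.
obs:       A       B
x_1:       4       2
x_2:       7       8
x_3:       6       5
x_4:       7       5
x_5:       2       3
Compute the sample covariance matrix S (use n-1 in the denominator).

Step 1 — column means:
  mean(A) = (4 + 7 + 6 + 7 + 2) / 5 = 26/5 = 5.2
  mean(B) = (2 + 8 + 5 + 5 + 3) / 5 = 23/5 = 4.6

Step 2 — sample covariance S[i,j] = (1/(n-1)) · Σ_k (x_{k,i} - mean_i) · (x_{k,j} - mean_j), with n-1 = 4.
  S[A,A] = ((-1.2)·(-1.2) + (1.8)·(1.8) + (0.8)·(0.8) + (1.8)·(1.8) + (-3.2)·(-3.2)) / 4 = 18.8/4 = 4.7
  S[A,B] = ((-1.2)·(-2.6) + (1.8)·(3.4) + (0.8)·(0.4) + (1.8)·(0.4) + (-3.2)·(-1.6)) / 4 = 15.4/4 = 3.85
  S[B,B] = ((-2.6)·(-2.6) + (3.4)·(3.4) + (0.4)·(0.4) + (0.4)·(0.4) + (-1.6)·(-1.6)) / 4 = 21.2/4 = 5.3

S is symmetric (S[j,i] = S[i,j]). Assembling:

S = [[4.7, 3.85],
 [3.85, 5.3]]


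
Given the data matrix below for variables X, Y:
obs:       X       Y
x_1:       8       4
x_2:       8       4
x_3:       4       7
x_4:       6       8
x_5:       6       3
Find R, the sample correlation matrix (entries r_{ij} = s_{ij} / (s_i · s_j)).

Step 1 — column means:
  mean(X) = (8 + 8 + 4 + 6 + 6) / 5 = 32/5 = 6.4
  mean(Y) = (4 + 4 + 7 + 8 + 3) / 5 = 26/5 = 5.2

Step 2 — sample variances and covariances s[i,j] = (1/(n-1)) · Σ_k (x_{k,i} - mean_i) · (x_{k,j} - mean_j), with n-1 = 4:
  s[X,X] = ((1.6)·(1.6) + (1.6)·(1.6) + (-2.4)·(-2.4) + (-0.4)·(-0.4) + (-0.4)·(-0.4)) / 4 = 11.2/4 = 2.8
  s[X,Y] = ((1.6)·(-1.2) + (1.6)·(-1.2) + (-2.4)·(1.8) + (-0.4)·(2.8) + (-0.4)·(-2.2)) / 4 = -8.4/4 = -2.1
  s[Y,Y] = ((-1.2)·(-1.2) + (-1.2)·(-1.2) + (1.8)·(1.8) + (2.8)·(2.8) + (-2.2)·(-2.2)) / 4 = 18.8/4 = 4.7
  Sample standard deviations s_i = √(s[i,i]):
  s(X) = √(2.8) = 1.6733
  s(Y) = √(4.7) = 2.1679

Step 3 — r_{ij} = s_{ij} / (s_i · s_j):
  r[X,X] = 1 (diagonal).
  r[X,Y] = -2.1 / (1.6733 · 2.1679) = -2.1 / 3.6277 = -0.5789
  r[Y,Y] = 1 (diagonal).

R is symmetric with unit diagonal. Assembling:

R = [[1, -0.5789],
 [-0.5789, 1]]


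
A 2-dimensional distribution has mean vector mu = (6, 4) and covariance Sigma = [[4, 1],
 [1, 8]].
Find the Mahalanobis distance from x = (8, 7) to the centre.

Step 1 — centre the observation: (x - mu) = (2, 3).

Step 2 — invert Sigma. det(Sigma) = 4·8 - (1)² = 31.
  Sigma^{-1} = (1/det) · [[d, -b], [-b, a]] = [[0.2581, -0.0323],
 [-0.0323, 0.129]].

Step 3 — form the quadratic (x - mu)^T · Sigma^{-1} · (x - mu):
  Sigma^{-1} · (x - mu) = (0.4194, 0.3226).
  (x - mu)^T · [Sigma^{-1} · (x - mu)] = (2)·(0.4194) + (3)·(0.3226) = 1.8065.

Step 4 — take square root: d = √(1.8065) ≈ 1.344.

d(x, mu) = √(1.8065) ≈ 1.344


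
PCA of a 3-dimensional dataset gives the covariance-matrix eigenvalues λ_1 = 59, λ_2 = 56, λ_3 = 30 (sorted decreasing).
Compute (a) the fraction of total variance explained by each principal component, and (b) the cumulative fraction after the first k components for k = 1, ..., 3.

Step 1 — total variance = trace(Sigma) = Σ λ_i = 59 + 56 + 30 = 145.

Step 2 — fraction explained by component i = λ_i / Σ λ:
  PC1: 59/145 = 0.4069
  PC2: 56/145 = 0.3862
  PC3: 30/145 = 0.2069

Step 3 — cumulative fraction after k components = (λ_1 + ... + λ_k) / Σ λ:
  k = 1: 59/145 = 0.4069
  k = 2: (59 + 56)/145 = 115/145 = 0.7931
  k = 3: (59 + 56 + 30)/145 = 145/145 = 1

Summary (fraction, with percent):

explained: PC1 0.4069 (40.69%), PC2 0.3862 (38.62%), PC3 0.2069 (20.69%);  cumulative: 0.4069, 0.7931, 1
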